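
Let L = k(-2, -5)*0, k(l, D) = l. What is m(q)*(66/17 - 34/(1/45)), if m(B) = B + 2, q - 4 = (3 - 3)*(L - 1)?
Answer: -155664/17 ≈ -9156.7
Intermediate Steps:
L = 0 (L = -2*0 = 0)
q = 4 (q = 4 + (3 - 3)*(0 - 1) = 4 + 0*(-1) = 4 + 0 = 4)
m(B) = 2 + B
m(q)*(66/17 - 34/(1/45)) = (2 + 4)*(66/17 - 34/(1/45)) = 6*(66*(1/17) - 34/1/45) = 6*(66/17 - 34*45) = 6*(66/17 - 1530) = 6*(-25944/17) = -155664/17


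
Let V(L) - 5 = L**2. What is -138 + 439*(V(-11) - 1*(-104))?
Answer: 100832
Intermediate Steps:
V(L) = 5 + L**2
-138 + 439*(V(-11) - 1*(-104)) = -138 + 439*((5 + (-11)**2) - 1*(-104)) = -138 + 439*((5 + 121) + 104) = -138 + 439*(126 + 104) = -138 + 439*230 = -138 + 100970 = 100832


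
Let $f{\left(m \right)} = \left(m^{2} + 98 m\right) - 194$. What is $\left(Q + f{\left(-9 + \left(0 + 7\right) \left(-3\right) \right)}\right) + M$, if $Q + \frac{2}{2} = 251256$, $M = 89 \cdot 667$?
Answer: $308384$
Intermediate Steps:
$f{\left(m \right)} = -194 + m^{2} + 98 m$
$M = 59363$
$Q = 251255$ ($Q = -1 + 251256 = 251255$)
$\left(Q + f{\left(-9 + \left(0 + 7\right) \left(-3\right) \right)}\right) + M = \left(251255 + \left(-194 + \left(-9 + \left(0 + 7\right) \left(-3\right)\right)^{2} + 98 \left(-9 + \left(0 + 7\right) \left(-3\right)\right)\right)\right) + 59363 = \left(251255 + \left(-194 + \left(-9 + 7 \left(-3\right)\right)^{2} + 98 \left(-9 + 7 \left(-3\right)\right)\right)\right) + 59363 = \left(251255 + \left(-194 + \left(-9 - 21\right)^{2} + 98 \left(-9 - 21\right)\right)\right) + 59363 = \left(251255 + \left(-194 + \left(-30\right)^{2} + 98 \left(-30\right)\right)\right) + 59363 = \left(251255 - 2234\right) + 59363 = 249021 + 59363 = 308384$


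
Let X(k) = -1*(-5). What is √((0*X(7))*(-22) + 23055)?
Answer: √23055 ≈ 151.84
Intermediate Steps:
X(k) = 5
√((0*X(7))*(-22) + 23055) = √((0*5)*(-22) + 23055) = √(0*(-22) + 23055) = √(0 + 23055) = √23055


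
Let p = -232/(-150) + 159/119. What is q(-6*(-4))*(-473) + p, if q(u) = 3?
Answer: -12638846/8925 ≈ -1416.1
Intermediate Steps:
p = 25729/8925 (p = -232*(-1/150) + 159*(1/119) = 116/75 + 159/119 = 25729/8925 ≈ 2.8828)
q(-6*(-4))*(-473) + p = 3*(-473) + 25729/8925 = -1419 + 25729/8925 = -12638846/8925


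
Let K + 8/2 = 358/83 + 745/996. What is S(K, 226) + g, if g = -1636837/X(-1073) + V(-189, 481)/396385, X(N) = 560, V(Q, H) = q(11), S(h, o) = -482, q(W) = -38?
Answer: -30232395789/8879024 ≈ -3404.9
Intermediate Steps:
K = 1057/996 (K = -4 + (358/83 + 745/996) = -4 + 5041/996 = 1057/996 ≈ 1.0612)
V(Q, H) = -38
g = -25952706221/8879024 (g = -1636837/560 - 38/396385 = -25952706221/8879024 ≈ -2922.9)
S(K, 226) + g = -482 - 25952706221/8879024 = -30232395789/8879024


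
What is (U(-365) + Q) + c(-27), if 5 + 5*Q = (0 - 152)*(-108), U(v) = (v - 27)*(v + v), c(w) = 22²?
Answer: 1449631/5 ≈ 2.8993e+5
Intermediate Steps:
c(w) = 484
U(v) = 2*v*(-27 + v) (U(v) = (-27 + v)*(2*v) = 2*v*(-27 + v))
Q = 16411/5 (Q = -1 + ((0 - 152)*(-108))/5 = -1 + (-152*(-108))/5 = -1 + (⅕)*16416 = -1 + 16416/5 = 16411/5 ≈ 3282.2)
(U(-365) + Q) + c(-27) = (2*(-365)*(-27 - 365) + 16411/5) + 484 = (2*(-365)*(-392) + 16411/5) + 484 = (286160 + 16411/5) + 484 = 1447211/5 + 484 = 1449631/5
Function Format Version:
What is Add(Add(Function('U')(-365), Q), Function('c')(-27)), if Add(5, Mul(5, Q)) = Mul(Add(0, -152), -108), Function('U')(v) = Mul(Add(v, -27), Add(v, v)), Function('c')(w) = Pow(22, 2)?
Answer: Rational(1449631, 5) ≈ 2.8993e+5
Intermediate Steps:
Function('c')(w) = 484
Function('U')(v) = Mul(2, v, Add(-27, v)) (Function('U')(v) = Mul(Add(-27, v), Mul(2, v)) = Mul(2, v, Add(-27, v)))
Q = Rational(16411, 5) (Q = Add(-1, Mul(Rational(1, 5), Mul(Add(0, -152), -108))) = Add(-1, Mul(Rational(1, 5), Mul(-152, -108))) = Add(-1, Mul(Rational(1, 5), 16416)) = Add(-1, Rational(16416, 5)) = Rational(16411, 5) ≈ 3282.2)
Add(Add(Function('U')(-365), Q), Function('c')(-27)) = Add(Add(Mul(2, -365, Add(-27, -365)), Rational(16411, 5)), 484) = Add(Add(Mul(2, -365, -392), Rational(16411, 5)), 484) = Add(Add(286160, Rational(16411, 5)), 484) = Add(Rational(1447211, 5), 484) = Rational(1449631, 5)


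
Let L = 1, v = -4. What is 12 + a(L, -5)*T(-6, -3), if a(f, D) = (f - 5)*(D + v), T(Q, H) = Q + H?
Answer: -312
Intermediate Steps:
T(Q, H) = H + Q
a(f, D) = (-5 + f)*(-4 + D) (a(f, D) = (f - 5)*(D - 4) = (-5 + f)*(-4 + D))
12 + a(L, -5)*T(-6, -3) = 12 + (20 - 5*(-5) - 4*1 - 5*1)*(-3 - 6) = 12 + (20 + 25 - 4 - 5)*(-9) = 12 + 36*(-9) = 12 - 324 = -312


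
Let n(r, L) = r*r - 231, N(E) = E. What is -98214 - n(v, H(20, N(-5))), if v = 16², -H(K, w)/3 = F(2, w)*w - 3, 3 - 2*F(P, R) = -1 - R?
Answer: -163519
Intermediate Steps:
F(P, R) = 2 + R/2 (F(P, R) = 3/2 - (-1 - R)/2 = 3/2 + (½ + R/2) = 2 + R/2)
H(K, w) = 9 - 3*w*(2 + w/2) (H(K, w) = -3*((2 + w/2)*w - 3) = -3*(w*(2 + w/2) - 3) = -3*(-3 + w*(2 + w/2)) = 9 - 3*w*(2 + w/2))
v = 256
n(r, L) = -231 + r² (n(r, L) = r² - 231 = -231 + r²)
-98214 - n(v, H(20, N(-5))) = -98214 - (-231 + 256²) = -98214 - (-231 + 65536) = -98214 - 1*65305 = -98214 - 65305 = -163519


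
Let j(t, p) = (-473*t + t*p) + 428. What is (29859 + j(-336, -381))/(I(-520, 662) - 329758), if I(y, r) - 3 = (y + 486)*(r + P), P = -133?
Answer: -317231/347741 ≈ -0.91226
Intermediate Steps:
j(t, p) = 428 - 473*t + p*t (j(t, p) = (-473*t + p*t) + 428 = 428 - 473*t + p*t)
I(y, r) = 3 + (-133 + r)*(486 + y) (I(y, r) = 3 + (y + 486)*(r - 133) = 3 + (486 + y)*(-133 + r) = 3 + (-133 + r)*(486 + y))
(29859 + j(-336, -381))/(I(-520, 662) - 329758) = (29859 + (428 - 473*(-336) - 381*(-336)))/((-64635 - 133*(-520) + 486*662 + 662*(-520)) - 329758) = (29859 + (428 + 158928 + 128016))/((-64635 + 69160 + 321732 - 344240) - 329758) = (29859 + 287372)/(-17983 - 329758) = 317231/(-347741) = 317231*(-1/347741) = -317231/347741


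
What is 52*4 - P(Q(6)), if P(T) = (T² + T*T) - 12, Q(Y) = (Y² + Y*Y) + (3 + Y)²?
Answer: -46598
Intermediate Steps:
Q(Y) = (3 + Y)² + 2*Y² (Q(Y) = (Y² + Y²) + (3 + Y)² = 2*Y² + (3 + Y)² = (3 + Y)² + 2*Y²)
P(T) = -12 + 2*T² (P(T) = (T² + T²) - 12 = 2*T² - 12 = -12 + 2*T²)
52*4 - P(Q(6)) = 52*4 - (-12 + 2*((3 + 6)² + 2*6²)²) = 208 - (-12 + 2*(9² + 2*36)²) = 208 - (-12 + 2*(81 + 72)²) = 208 - (-12 + 2*153²) = 208 - (-12 + 2*23409) = 208 - (-12 + 46818) = 208 - 1*46806 = 208 - 46806 = -46598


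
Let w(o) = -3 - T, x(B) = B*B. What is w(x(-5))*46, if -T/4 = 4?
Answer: 598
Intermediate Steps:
T = -16 (T = -4*4 = -16)
x(B) = B**2
w(o) = 13 (w(o) = -3 - 1*(-16) = -3 + 16 = 13)
w(x(-5))*46 = 13*46 = 598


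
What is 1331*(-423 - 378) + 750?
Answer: -1065381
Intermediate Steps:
1331*(-423 - 378) + 750 = 1331*(-801) + 750 = -1066131 + 750 = -1065381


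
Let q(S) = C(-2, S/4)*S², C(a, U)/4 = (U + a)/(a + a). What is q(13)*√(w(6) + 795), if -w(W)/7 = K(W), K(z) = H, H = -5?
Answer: -845*√830/4 ≈ -6086.1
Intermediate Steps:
C(a, U) = 2*(U + a)/a (C(a, U) = 4*((U + a)/(a + a)) = 4*((U + a)/((2*a))) = 4*((U + a)*(1/(2*a))) = 4*((U + a)/(2*a)) = 2*(U + a)/a)
K(z) = -5
w(W) = 35 (w(W) = -7*(-5) = 35)
q(S) = S²*(2 - S/4) (q(S) = (2 + 2*(S/4)/(-2))*S² = (2 + 2*(S*(¼))*(-½))*S² = (2 + 2*(S/4)*(-½))*S² = (2 - S/4)*S² = S²*(2 - S/4))
q(13)*√(w(6) + 795) = ((¼)*13²*(8 - 1*13))*√(35 + 795) = ((¼)*169*(8 - 13))*√830 = ((¼)*169*(-5))*√830 = -845*√830/4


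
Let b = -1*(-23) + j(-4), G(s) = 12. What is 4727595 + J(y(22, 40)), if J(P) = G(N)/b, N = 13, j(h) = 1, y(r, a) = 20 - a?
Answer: 9455191/2 ≈ 4.7276e+6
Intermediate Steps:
b = 24 (b = -1*(-23) + 1 = 23 + 1 = 24)
J(P) = ½ (J(P) = 12/24 = 12*(1/24) = ½)
4727595 + J(y(22, 40)) = 4727595 + ½ = 9455191/2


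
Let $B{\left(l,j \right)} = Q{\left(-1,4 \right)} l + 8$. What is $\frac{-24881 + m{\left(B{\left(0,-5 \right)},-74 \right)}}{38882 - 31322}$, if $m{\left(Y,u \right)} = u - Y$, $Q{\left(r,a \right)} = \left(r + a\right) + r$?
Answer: $- \frac{8321}{2520} \approx -3.302$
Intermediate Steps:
$Q{\left(r,a \right)} = a + 2 r$ ($Q{\left(r,a \right)} = \left(a + r\right) + r = a + 2 r$)
$B{\left(l,j \right)} = 8 + 2 l$ ($B{\left(l,j \right)} = \left(4 + 2 \left(-1\right)\right) l + 8 = \left(4 - 2\right) l + 8 = 2 l + 8 = 8 + 2 l$)
$\frac{-24881 + m{\left(B{\left(0,-5 \right)},-74 \right)}}{38882 - 31322} = \frac{-24881 - \left(82 + 0\right)}{38882 - 31322} = \frac{-24881 - 82}{7560} = \left(-24881 - 82\right) \frac{1}{7560} = \left(-24963\right) \frac{1}{7560} = - \frac{8321}{2520}$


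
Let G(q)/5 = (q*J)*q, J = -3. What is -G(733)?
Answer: 8059335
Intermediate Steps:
G(q) = -15*q² (G(q) = 5*((q*(-3))*q) = 5*((-3*q)*q) = 5*(-3*q²) = -15*q²)
-G(733) = -(-15)*733² = -(-15)*537289 = -1*(-8059335) = 8059335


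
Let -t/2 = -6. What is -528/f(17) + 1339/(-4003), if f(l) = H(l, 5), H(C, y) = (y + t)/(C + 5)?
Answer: -46521611/68051 ≈ -683.63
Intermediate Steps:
t = 12 (t = -2*(-6) = 12)
H(C, y) = (12 + y)/(5 + C) (H(C, y) = (y + 12)/(C + 5) = (12 + y)/(5 + C))
f(l) = 17/(5 + l) (f(l) = (12 + 5)/(5 + l) = 17/(5 + l))
-528/f(17) + 1339/(-4003) = -528/(17/(5 + 17)) + 1339/(-4003) = -528/(17/22) + 1339*(-1/4003) = -528/(17*(1/22)) - 1339/4003 = -528/17/22 - 1339/4003 = -528*22/17 - 1339/4003 = -11616/17 - 1339/4003 = -46521611/68051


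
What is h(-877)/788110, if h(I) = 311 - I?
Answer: 594/394055 ≈ 0.0015074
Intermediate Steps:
h(-877)/788110 = (311 - 1*(-877))/788110 = (311 + 877)*(1/788110) = 1188*(1/788110) = 594/394055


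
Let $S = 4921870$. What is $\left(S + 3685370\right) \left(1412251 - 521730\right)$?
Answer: $7664927972040$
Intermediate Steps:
$\left(S + 3685370\right) \left(1412251 - 521730\right) = \left(4921870 + 3685370\right) \left(1412251 - 521730\right) = 8607240 \cdot 890521 = 7664927972040$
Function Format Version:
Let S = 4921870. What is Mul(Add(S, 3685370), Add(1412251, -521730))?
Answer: 7664927972040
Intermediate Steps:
Mul(Add(S, 3685370), Add(1412251, -521730)) = Mul(Add(4921870, 3685370), Add(1412251, -521730)) = Mul(8607240, 890521) = 7664927972040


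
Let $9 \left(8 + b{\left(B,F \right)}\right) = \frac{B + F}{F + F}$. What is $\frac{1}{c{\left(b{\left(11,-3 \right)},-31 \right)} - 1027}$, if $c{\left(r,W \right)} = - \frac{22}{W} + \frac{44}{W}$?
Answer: $- \frac{31}{31859} \approx -0.00097304$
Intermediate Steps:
$b{\left(B,F \right)} = -8 + \frac{B + F}{18 F}$ ($b{\left(B,F \right)} = -8 + \frac{\left(B + F\right) \frac{1}{F + F}}{9} = -8 + \frac{\left(B + F\right) \frac{1}{2 F}}{9} = -8 + \frac{\frac{1}{2} \frac{1}{F} \left(B + F\right)}{9} = -8 + \frac{B + F}{18 F}$)
$c{\left(r,W \right)} = \frac{22}{W}$
$\frac{1}{c{\left(b{\left(11,-3 \right)},-31 \right)} - 1027} = \frac{1}{\frac{22}{-31} - 1027} = \frac{1}{22 \left(- \frac{1}{31}\right) - 1027} = \frac{1}{- \frac{22}{31} - 1027} = \frac{1}{- \frac{31859}{31}} = - \frac{31}{31859}$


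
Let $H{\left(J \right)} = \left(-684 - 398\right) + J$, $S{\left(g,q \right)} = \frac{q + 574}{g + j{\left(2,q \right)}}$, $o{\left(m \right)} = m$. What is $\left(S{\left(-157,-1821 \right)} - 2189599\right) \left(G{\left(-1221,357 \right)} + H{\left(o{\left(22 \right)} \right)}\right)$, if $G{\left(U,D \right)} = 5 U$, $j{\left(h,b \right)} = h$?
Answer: $\frac{486340994934}{31} \approx 1.5688 \cdot 10^{10}$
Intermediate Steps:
$S{\left(g,q \right)} = \frac{574 + q}{2 + g}$ ($S{\left(g,q \right)} = \frac{q + 574}{g + 2} = \frac{574 + q}{2 + g}$)
$H{\left(J \right)} = -1082 + J$
$\left(S{\left(-157,-1821 \right)} - 2189599\right) \left(G{\left(-1221,357 \right)} + H{\left(o{\left(22 \right)} \right)}\right) = \left(\frac{574 - 1821}{2 - 157} - 2189599\right) \left(5 \left(-1221\right) + \left(-1082 + 22\right)\right) = \left(\frac{1}{-155} \left(-1247\right) - 2189599\right) \left(-6105 - 1060\right) = \left(\left(- \frac{1}{155}\right) \left(-1247\right) - 2189599\right) \left(-7165\right) = \left(\frac{1247}{155} - 2189599\right) \left(-7165\right) = \left(- \frac{339386598}{155}\right) \left(-7165\right) = \frac{486340994934}{31}$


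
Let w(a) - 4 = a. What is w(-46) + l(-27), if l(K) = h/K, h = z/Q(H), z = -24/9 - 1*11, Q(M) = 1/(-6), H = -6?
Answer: -1216/27 ≈ -45.037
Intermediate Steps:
Q(M) = -⅙
w(a) = 4 + a
z = -41/3 (z = -24*⅑ - 11 = -8/3 - 11 = -41/3 ≈ -13.667)
h = 82 (h = -41/(3*(-⅙)) = -41/3*(-6) = 82)
l(K) = 82/K
w(-46) + l(-27) = (4 - 46) + 82/(-27) = -42 + 82*(-1/27) = -42 - 82/27 = -1216/27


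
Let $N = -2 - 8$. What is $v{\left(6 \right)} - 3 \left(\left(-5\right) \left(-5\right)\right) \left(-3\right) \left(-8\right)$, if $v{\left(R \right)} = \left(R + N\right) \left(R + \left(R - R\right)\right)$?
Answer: $43200$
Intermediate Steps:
$N = -10$ ($N = -2 - 8 = -10$)
$v{\left(R \right)} = R \left(-10 + R\right)$ ($v{\left(R \right)} = \left(R - 10\right) \left(R + \left(R - R\right)\right) = \left(-10 + R\right) \left(R + 0\right) = \left(-10 + R\right) R = R \left(-10 + R\right)$)
$v{\left(6 \right)} - 3 \left(\left(-5\right) \left(-5\right)\right) \left(-3\right) \left(-8\right) = 6 \left(-10 + 6\right) - 3 \left(\left(-5\right) \left(-5\right)\right) \left(-3\right) \left(-8\right) = 6 \left(-4\right) \left(-3\right) 25 \left(-3\right) \left(-8\right) = - 24 \left(\left(-75\right) \left(-3\right)\right) \left(-8\right) = \left(-24\right) 225 \left(-8\right) = \left(-5400\right) \left(-8\right) = 43200$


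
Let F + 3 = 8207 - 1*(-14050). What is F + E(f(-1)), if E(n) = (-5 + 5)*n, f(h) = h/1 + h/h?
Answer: 22254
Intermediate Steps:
F = 22254 (F = -3 + (8207 - 1*(-14050)) = -3 + (8207 + 14050) = -3 + 22257 = 22254)
f(h) = 1 + h (f(h) = h*1 + 1 = h + 1 = 1 + h)
E(n) = 0 (E(n) = 0*n = 0)
F + E(f(-1)) = 22254 + 0 = 22254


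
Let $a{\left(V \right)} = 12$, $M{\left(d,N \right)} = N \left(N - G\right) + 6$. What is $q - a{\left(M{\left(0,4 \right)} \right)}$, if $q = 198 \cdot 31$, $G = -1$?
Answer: $6126$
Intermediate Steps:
$q = 6138$
$M{\left(d,N \right)} = 6 + N \left(1 + N\right)$ ($M{\left(d,N \right)} = N \left(N - -1\right) + 6 = N \left(N + 1\right) + 6 = N \left(1 + N\right) + 6 = 6 + N \left(1 + N\right)$)
$q - a{\left(M{\left(0,4 \right)} \right)} = 6138 - 12 = 6126$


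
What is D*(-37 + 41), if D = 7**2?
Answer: 196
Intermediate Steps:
D = 49
D*(-37 + 41) = 49*(-37 + 41) = 49*4 = 196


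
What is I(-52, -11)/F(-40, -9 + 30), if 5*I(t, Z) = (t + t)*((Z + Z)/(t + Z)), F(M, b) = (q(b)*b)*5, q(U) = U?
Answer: -2288/694575 ≈ -0.0032941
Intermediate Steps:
F(M, b) = 5*b² (F(M, b) = (b*b)*5 = b²*5 = 5*b²)
I(t, Z) = 4*Z*t/(5*(Z + t)) (I(t, Z) = ((t + t)*((Z + Z)/(t + Z)))/5 = ((2*t)*((2*Z)/(Z + t)))/5 = ((2*t)*(2*Z/(Z + t)))/5 = (4*Z*t/(Z + t))/5 = 4*Z*t/(5*(Z + t)))
I(-52, -11)/F(-40, -9 + 30) = ((⅘)*(-11)*(-52)/(-11 - 52))/((5*(-9 + 30)²)) = ((⅘)*(-11)*(-52)/(-63))/((5*21²)) = ((⅘)*(-11)*(-52)*(-1/63))/((5*441)) = -2288/315/2205 = -2288/315*1/2205 = -2288/694575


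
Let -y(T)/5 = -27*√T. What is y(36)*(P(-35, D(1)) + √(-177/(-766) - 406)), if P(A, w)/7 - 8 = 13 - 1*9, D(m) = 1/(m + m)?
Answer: 68040 + 405*I*√238087354/383 ≈ 68040.0 + 16316.0*I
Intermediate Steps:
D(m) = 1/(2*m)
y(T) = 135*√T (y(T) = -(-135)*√T = 135*√T)
P(A, w) = 84 (P(A, w) = 56 + 7*(13 - 1*9) = 56 + 7*(13 - 9) = 56 + 7*4 = 56 + 28 = 84)
y(36)*(P(-35, D(1)) + √(-177/(-766) - 406)) = (135*√36)*(84 + √(-177/(-766) - 406)) = (135*6)*(84 + √(-177*(-1/766) - 406)) = 810*(84 + √(177/766 - 406)) = 810*(84 + √(-310819/766)) = 810*(84 + I*√238087354/766) = 68040 + 405*I*√238087354/383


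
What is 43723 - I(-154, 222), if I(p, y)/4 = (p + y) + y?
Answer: 42563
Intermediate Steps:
I(p, y) = 4*p + 8*y (I(p, y) = 4*((p + y) + y) = 4*(p + 2*y) = 4*p + 8*y)
43723 - I(-154, 222) = 43723 - (4*(-154) + 8*222) = 43723 - (-616 + 1776) = 43723 - 1*1160 = 43723 - 1160 = 42563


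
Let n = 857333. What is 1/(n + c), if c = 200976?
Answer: 1/1058309 ≈ 9.4490e-7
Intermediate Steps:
1/(n + c) = 1/(857333 + 200976) = 1/1058309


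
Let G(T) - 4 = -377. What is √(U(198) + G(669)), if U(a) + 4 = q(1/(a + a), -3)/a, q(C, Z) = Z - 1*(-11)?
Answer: I*√410509/33 ≈ 19.415*I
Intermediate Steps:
q(C, Z) = 11 + Z (q(C, Z) = Z + 11 = 11 + Z)
G(T) = -373 (G(T) = 4 - 377 = -373)
U(a) = -4 + 8/a (U(a) = -4 + (11 - 3)/a = -4 + 8/a)
√(U(198) + G(669)) = √((-4 + 8/198) - 373) = √((-4 + 8*(1/198)) - 373) = √((-4 + 4/99) - 373) = √(-392/99 - 373) = √(-37319/99) = I*√410509/33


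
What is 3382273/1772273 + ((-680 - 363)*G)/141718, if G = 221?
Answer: 70814721695/251162985014 ≈ 0.28195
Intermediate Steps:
3382273/1772273 + ((-680 - 363)*G)/141718 = 3382273/1772273 + ((-680 - 363)*221)/141718 = 3382273*(1/1772273) - 1043*221*(1/141718) = 3382273/1772273 - 230503*1/141718 = 3382273/1772273 - 230503/141718 = 70814721695/251162985014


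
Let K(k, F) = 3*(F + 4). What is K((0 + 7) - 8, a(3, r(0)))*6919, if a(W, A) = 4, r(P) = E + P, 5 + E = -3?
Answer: 166056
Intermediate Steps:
E = -8 (E = -5 - 3 = -8)
r(P) = -8 + P
K(k, F) = 12 + 3*F (K(k, F) = 3*(4 + F) = 12 + 3*F)
K((0 + 7) - 8, a(3, r(0)))*6919 = (12 + 3*4)*6919 = (12 + 12)*6919 = 24*6919 = 166056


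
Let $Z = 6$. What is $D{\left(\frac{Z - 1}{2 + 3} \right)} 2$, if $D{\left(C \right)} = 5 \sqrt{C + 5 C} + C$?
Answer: $2 + 10 \sqrt{6} \approx 26.495$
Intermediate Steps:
$D{\left(C \right)} = C + 5 \sqrt{6} \sqrt{C}$ ($D{\left(C \right)} = 5 \sqrt{6 C} + C = 5 \sqrt{6} \sqrt{C} + C = C + 5 \sqrt{6} \sqrt{C}$)
$D{\left(\frac{Z - 1}{2 + 3} \right)} 2 = \left(\frac{6 - 1}{2 + 3} + 5 \sqrt{6} \sqrt{\frac{6 - 1}{2 + 3}}\right) 2 = \left(\frac{5}{5} + 5 \sqrt{6} \sqrt{\frac{5}{5}}\right) 2 = \left(5 \cdot \frac{1}{5} + 5 \sqrt{6} \sqrt{5 \cdot \frac{1}{5}}\right) 2 = \left(1 + 5 \sqrt{6} \sqrt{1}\right) 2 = \left(1 + 5 \sqrt{6} \cdot 1\right) 2 = \left(1 + 5 \sqrt{6}\right) 2 = 2 + 10 \sqrt{6}$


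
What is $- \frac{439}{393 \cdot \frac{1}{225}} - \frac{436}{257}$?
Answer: $- \frac{8518841}{33667} \approx -253.03$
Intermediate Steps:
$- \frac{439}{393 \cdot \frac{1}{225}} - \frac{436}{257} = - \frac{439}{\frac{131}{75}} - \frac{436}{257} = \left(-439\right) \frac{75}{131} - \frac{436}{257} = - \frac{32925}{131} - \frac{436}{257} = - \frac{8518841}{33667}$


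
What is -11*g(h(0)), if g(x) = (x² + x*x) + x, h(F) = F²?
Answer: 0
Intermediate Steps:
g(x) = x + 2*x² (g(x) = (x² + x²) + x = 2*x² + x = x + 2*x²)
-11*g(h(0)) = -11*0²*(1 + 2*0²) = -0*(1 + 2*0) = -0*(1 + 0) = -0 = -11*0 = 0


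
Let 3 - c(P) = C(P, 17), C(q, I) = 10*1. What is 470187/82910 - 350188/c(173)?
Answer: 29037378389/580370 ≈ 50033.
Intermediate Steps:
C(q, I) = 10
c(P) = -7 (c(P) = 3 - 1*10 = 3 - 10 = -7)
470187/82910 - 350188/c(173) = 470187/82910 - 350188/(-7) = 470187*(1/82910) - 350188*(-1/7) = 470187/82910 + 350188/7 = 29037378389/580370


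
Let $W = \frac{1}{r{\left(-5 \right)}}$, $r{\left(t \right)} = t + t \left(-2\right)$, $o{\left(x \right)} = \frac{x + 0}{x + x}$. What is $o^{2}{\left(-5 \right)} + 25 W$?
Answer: $\frac{21}{4} \approx 5.25$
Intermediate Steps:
$o{\left(x \right)} = \frac{1}{2}$ ($o{\left(x \right)} = \frac{x}{2 x} = x \frac{1}{2 x} = \frac{1}{2}$)
$r{\left(t \right)} = - t$ ($r{\left(t \right)} = t - 2 t = - t$)
$W = \frac{1}{5}$ ($W = \frac{1}{\left(-1\right) \left(-5\right)} = \frac{1}{5} \approx 0.2$)
$o^{2}{\left(-5 \right)} + 25 W = \left(\frac{1}{2}\right)^{2} + 25 \cdot \frac{1}{5} = \frac{1}{4} + 5 = \frac{21}{4}$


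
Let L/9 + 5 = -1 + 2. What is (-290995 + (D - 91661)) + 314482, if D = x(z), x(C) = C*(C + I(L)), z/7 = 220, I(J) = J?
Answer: 2247986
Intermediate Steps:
L = -36 (L = -45 + 9*(-1 + 2) = -45 + 9*1 = -45 + 9 = -36)
z = 1540 (z = 7*220 = 1540)
x(C) = C*(-36 + C) (x(C) = C*(C - 36) = C*(-36 + C))
D = 2316160 (D = 1540*(-36 + 1540) = 1540*1504 = 2316160)
(-290995 + (D - 91661)) + 314482 = (-290995 + (2316160 - 91661)) + 314482 = (-290995 + 2224499) + 314482 = 1933504 + 314482 = 2247986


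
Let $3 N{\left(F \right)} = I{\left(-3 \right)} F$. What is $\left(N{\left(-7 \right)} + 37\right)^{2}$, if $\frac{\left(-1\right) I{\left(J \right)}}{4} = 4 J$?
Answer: $5625$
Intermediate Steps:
$I{\left(J \right)} = - 16 J$ ($I{\left(J \right)} = - 4 \cdot 4 J = - 16 J$)
$N{\left(F \right)} = 16 F$ ($N{\left(F \right)} = \frac{\left(-16\right) \left(-3\right) F}{3} = \frac{48 F}{3} = 16 F$)
$\left(N{\left(-7 \right)} + 37\right)^{2} = \left(16 \left(-7\right) + 37\right)^{2} = \left(-112 + 37\right)^{2} = \left(-75\right)^{2} = 5625$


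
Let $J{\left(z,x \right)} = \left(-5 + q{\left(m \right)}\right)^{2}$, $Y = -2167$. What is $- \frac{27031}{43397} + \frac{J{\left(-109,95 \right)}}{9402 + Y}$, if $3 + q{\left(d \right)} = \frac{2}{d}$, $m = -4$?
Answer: $- \frac{769735407}{1255909180} \approx -0.61289$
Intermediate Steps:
$q{\left(d \right)} = -3 + \frac{2}{d}$
$J{\left(z,x \right)} = \frac{289}{4}$ ($J{\left(z,x \right)} = \left(-5 - \left(3 - \frac{2}{-4}\right)\right)^{2} = \left(-5 + \left(-3 + 2 \left(- \frac{1}{4}\right)\right)\right)^{2} = \left(-5 - \frac{7}{2}\right)^{2} = \left(- \frac{17}{2}\right)^{2} = \frac{289}{4}$)
$- \frac{27031}{43397} + \frac{J{\left(-109,95 \right)}}{9402 + Y} = - \frac{27031}{43397} + \frac{289}{4 \left(9402 - 2167\right)} = \left(-27031\right) \frac{1}{43397} + \frac{289}{4 \cdot 7235} = - \frac{27031}{43397} + \frac{289}{4} \cdot \frac{1}{7235} = - \frac{27031}{43397} + \frac{289}{28940} = - \frac{769735407}{1255909180}$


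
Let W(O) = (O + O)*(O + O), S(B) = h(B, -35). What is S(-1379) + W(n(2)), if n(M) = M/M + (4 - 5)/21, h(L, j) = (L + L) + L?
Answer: -1822817/441 ≈ -4133.4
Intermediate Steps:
h(L, j) = 3*L (h(L, j) = 2*L + L = 3*L)
S(B) = 3*B
n(M) = 20/21 (n(M) = 1 - 1*1/21 = 1 - 1/21 = 20/21)
W(O) = 4*O² (W(O) = (2*O)*(2*O) = 4*O²)
S(-1379) + W(n(2)) = 3*(-1379) + 4*(20/21)² = -4137 + 4*(400/441) = -4137 + 1600/441 = -1822817/441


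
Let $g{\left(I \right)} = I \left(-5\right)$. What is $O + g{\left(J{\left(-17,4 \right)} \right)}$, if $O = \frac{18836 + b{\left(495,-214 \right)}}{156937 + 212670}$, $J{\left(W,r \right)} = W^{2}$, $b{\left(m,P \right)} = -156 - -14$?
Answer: $- \frac{534063421}{369607} \approx -1444.9$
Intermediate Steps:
$b{\left(m,P \right)} = -142$ ($b{\left(m,P \right)} = -156 + 14 = -142$)
$g{\left(I \right)} = - 5 I$
$O = \frac{18694}{369607}$ ($O = \frac{18836 - 142}{156937 + 212670} = \frac{18694}{369607} \approx 0.050578$)
$O + g{\left(J{\left(-17,4 \right)} \right)} = \frac{18694}{369607} - 5 \left(-17\right)^{2} = \frac{18694}{369607} - 1445 = - \frac{534063421}{369607}$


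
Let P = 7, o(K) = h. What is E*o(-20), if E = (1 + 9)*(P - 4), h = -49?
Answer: -1470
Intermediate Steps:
o(K) = -49
E = 30 (E = (1 + 9)*(7 - 4) = 10*3 = 30)
E*o(-20) = 30*(-49) = -1470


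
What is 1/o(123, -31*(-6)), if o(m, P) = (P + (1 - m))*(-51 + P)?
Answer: 1/8640 ≈ 0.00011574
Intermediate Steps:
o(m, P) = (-51 + P)*(1 + P - m) (o(m, P) = (1 + P - m)*(-51 + P) = (-51 + P)*(1 + P - m))
1/o(123, -31*(-6)) = 1/(-51 + (-31*(-6))**2 - (-1550)*(-6) + 51*123 - 1*(-31*(-6))*123) = 1/(-51 + 186**2 - 50*186 + 6273 - 1*186*123) = 1/(-51 + 34596 - 9300 + 6273 - 22878) = 1/8640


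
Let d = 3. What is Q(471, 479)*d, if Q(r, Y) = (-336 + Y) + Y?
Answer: 1866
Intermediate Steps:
Q(r, Y) = -336 + 2*Y
Q(471, 479)*d = (-336 + 2*479)*3 = (-336 + 958)*3 = 622*3 = 1866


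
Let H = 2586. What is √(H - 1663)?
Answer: √923 ≈ 30.381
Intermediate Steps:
√(H - 1663) = √(2586 - 1663) = √923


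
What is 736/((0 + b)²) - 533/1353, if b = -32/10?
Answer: 18871/264 ≈ 71.481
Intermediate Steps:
b = -16/5 (b = -32*⅒ = -16/5 ≈ -3.2000)
736/((0 + b)²) - 533/1353 = 736/((0 - 16/5)²) - 533/1353 = 736/((-16/5)²) - 533*1/1353 = 736/(256/25) - 13/33 = 736*(25/256) - 13/33 = 575/8 - 13/33 = 18871/264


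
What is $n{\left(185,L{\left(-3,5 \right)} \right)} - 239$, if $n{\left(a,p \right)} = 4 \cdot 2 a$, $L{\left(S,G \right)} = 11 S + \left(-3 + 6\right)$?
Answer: $1241$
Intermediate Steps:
$L{\left(S,G \right)} = 3 + 11 S$ ($L{\left(S,G \right)} = 11 S + 3 = 3 + 11 S$)
$n{\left(a,p \right)} = 8 a$
$n{\left(185,L{\left(-3,5 \right)} \right)} - 239 = 8 \cdot 185 - 239 = 1480 - 239 = 1241$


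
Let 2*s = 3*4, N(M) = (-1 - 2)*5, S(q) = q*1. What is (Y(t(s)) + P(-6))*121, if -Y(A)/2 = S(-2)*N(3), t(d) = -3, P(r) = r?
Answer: -7986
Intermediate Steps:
S(q) = q
N(M) = -15 (N(M) = -3*5 = -15)
s = 6 (s = (3*4)/2 = (½)*12 = 6)
Y(A) = -60 (Y(A) = -(-4)*(-15) = -2*30 = -60)
(Y(t(s)) + P(-6))*121 = (-60 - 6)*121 = -66*121 = -7986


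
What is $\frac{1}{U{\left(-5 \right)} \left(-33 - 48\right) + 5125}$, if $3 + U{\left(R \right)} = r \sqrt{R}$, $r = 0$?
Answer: $\frac{1}{5368} \approx 0.00018629$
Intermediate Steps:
$U{\left(R \right)} = -3$ ($U{\left(R \right)} = -3 + 0 \sqrt{R} = -3 + 0 = -3$)
$\frac{1}{U{\left(-5 \right)} \left(-33 - 48\right) + 5125} = \frac{1}{- 3 \left(-33 - 48\right) + 5125} = \frac{1}{\left(-3\right) \left(-81\right) + 5125} = \frac{1}{243 + 5125} = \frac{1}{5368}$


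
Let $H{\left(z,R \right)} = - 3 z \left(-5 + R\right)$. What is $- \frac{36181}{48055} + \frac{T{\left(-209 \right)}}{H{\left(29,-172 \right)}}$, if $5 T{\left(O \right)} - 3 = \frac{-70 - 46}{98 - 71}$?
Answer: $- \frac{15043419298}{19979971515} \approx -0.75292$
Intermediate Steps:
$H{\left(z,R \right)} = - 3 z \left(-5 + R\right)$
$T{\left(O \right)} = - \frac{7}{27}$ ($T{\left(O \right)} = \frac{3}{5} + \frac{\left(-70 - 46\right) \frac{1}{98 - 71}}{5} = \frac{3}{5} + \frac{\left(-116\right) \frac{1}{27}}{5} = \frac{3}{5} + \frac{1}{5} \left(- \frac{116}{27}\right) = \frac{3}{5} - \frac{116}{135} = - \frac{7}{27}$)
$- \frac{36181}{48055} + \frac{T{\left(-209 \right)}}{H{\left(29,-172 \right)}} = - \frac{36181}{48055} - \frac{7}{27 \cdot 3 \cdot 29 \left(5 - -172\right)} = \left(-36181\right) \frac{1}{48055} - \frac{7}{27 \cdot 3 \cdot 29 \left(5 + 172\right)} = - \frac{36181}{48055} - \frac{7}{27 \cdot 3 \cdot 29 \cdot 177} = - \frac{36181}{48055} - \frac{7}{27 \cdot 15399} = - \frac{36181}{48055} - \frac{7}{415773} = - \frac{15043419298}{19979971515}$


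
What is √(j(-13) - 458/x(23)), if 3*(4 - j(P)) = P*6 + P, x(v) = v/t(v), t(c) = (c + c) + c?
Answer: I*√12057/3 ≈ 36.601*I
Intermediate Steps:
t(c) = 3*c (t(c) = 2*c + c = 3*c)
x(v) = ⅓ (x(v) = v/((3*v)) = v*(1/(3*v)) = ⅓)
j(P) = 4 - 7*P/3 (j(P) = 4 - (P*6 + P)/3 = 4 - (6*P + P)/3 = 4 - 7*P/3)
√(j(-13) - 458/x(23)) = √((4 - 7/3*(-13)) - 458/⅓) = √((4 + 91/3) - 458*3) = √(103/3 - 1374) = √(-4019/3) = I*√12057/3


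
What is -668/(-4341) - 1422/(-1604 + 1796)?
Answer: -1007441/138912 ≈ -7.2524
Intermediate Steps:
-668/(-4341) - 1422/(-1604 + 1796) = -668*(-1/4341) - 1422/192 = 668/4341 - 1422*1/192 = 668/4341 - 237/32 = -1007441/138912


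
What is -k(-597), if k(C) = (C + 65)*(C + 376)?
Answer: -117572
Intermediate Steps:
k(C) = (65 + C)*(376 + C)
-k(-597) = -(24440 + (-597)² + 441*(-597)) = -(24440 + 356409 - 263277) = -1*117572 = -117572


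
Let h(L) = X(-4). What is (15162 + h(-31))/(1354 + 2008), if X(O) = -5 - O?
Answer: 15161/3362 ≈ 4.5095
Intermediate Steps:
h(L) = -1 (h(L) = -5 - 1*(-4) = -5 + 4 = -1)
(15162 + h(-31))/(1354 + 2008) = (15162 - 1)/(1354 + 2008) = 15161/3362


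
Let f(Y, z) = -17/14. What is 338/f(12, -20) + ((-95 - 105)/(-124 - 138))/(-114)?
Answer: -35334694/126939 ≈ -278.36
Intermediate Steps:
f(Y, z) = -17/14 (f(Y, z) = -17*1/14 = -17/14)
338/f(12, -20) + ((-95 - 105)/(-124 - 138))/(-114) = 338/(-17/14) + ((-95 - 105)/(-124 - 138))/(-114) = 338*(-14/17) - 200/(-262)*(-1/114) = -4732/17 - 200*(-1/262)*(-1/114) = -4732/17 + (100/131)*(-1/114) = -4732/17 - 50/7467 = -35334694/126939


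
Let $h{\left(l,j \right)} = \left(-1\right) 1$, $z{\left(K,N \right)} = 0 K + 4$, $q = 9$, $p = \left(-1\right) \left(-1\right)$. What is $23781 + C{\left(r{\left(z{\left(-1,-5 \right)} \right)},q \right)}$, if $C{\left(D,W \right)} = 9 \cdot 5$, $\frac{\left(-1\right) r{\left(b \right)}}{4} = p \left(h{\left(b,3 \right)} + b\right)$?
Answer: $23826$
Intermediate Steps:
$p = 1$
$z{\left(K,N \right)} = 4$ ($z{\left(K,N \right)} = 0 + 4 = 4$)
$h{\left(l,j \right)} = -1$
$r{\left(b \right)} = 4 - 4 b$ ($r{\left(b \right)} = - 4 \cdot 1 \left(-1 + b\right) = - 4 \left(-1 + b\right) = 4 - 4 b$)
$C{\left(D,W \right)} = 45$
$23781 + C{\left(r{\left(z{\left(-1,-5 \right)} \right)},q \right)} = 23781 + 45 = 23826$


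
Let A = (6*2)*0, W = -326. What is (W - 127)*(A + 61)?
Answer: -27633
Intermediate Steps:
A = 0 (A = 12*0 = 0)
(W - 127)*(A + 61) = (-326 - 127)*(0 + 61) = -453*61 = -27633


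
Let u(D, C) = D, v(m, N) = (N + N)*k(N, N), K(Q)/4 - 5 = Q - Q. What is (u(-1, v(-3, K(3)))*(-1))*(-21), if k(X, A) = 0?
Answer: -21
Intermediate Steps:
K(Q) = 20 (K(Q) = 20 + 4*(Q - Q) = 20 + 4*0 = 20 + 0 = 20)
v(m, N) = 0 (v(m, N) = (N + N)*0 = (2*N)*0 = 0)
(u(-1, v(-3, K(3)))*(-1))*(-21) = -1*(-1)*(-21) = 1*(-21) = -21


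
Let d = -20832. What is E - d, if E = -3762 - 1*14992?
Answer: 2078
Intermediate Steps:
E = -18754 (E = -3762 - 14992 = -18754)
E - d = -18754 - 1*(-20832) = -18754 + 20832 = 2078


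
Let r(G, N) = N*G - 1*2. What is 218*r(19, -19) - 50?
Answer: -79184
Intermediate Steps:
r(G, N) = -2 + G*N (r(G, N) = G*N - 2 = -2 + G*N)
218*r(19, -19) - 50 = 218*(-2 + 19*(-19)) - 50 = 218*(-2 - 361) - 50 = 218*(-363) - 50 = -79134 - 50 = -79184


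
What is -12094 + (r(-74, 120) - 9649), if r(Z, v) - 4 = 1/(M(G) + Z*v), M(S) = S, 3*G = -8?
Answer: -579300875/26648 ≈ -21739.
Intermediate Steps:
G = -8/3 (G = (1/3)*(-8) = -8/3 ≈ -2.6667)
r(Z, v) = 4 + 1/(-8/3 + Z*v)
-12094 + (r(-74, 120) - 9649) = -12094 + ((-29 + 12*(-74)*120)/(-8 + 3*(-74)*120) - 9649) = -12094 + ((-29 - 106560)/(-8 - 26640) - 9649) = -12094 + (-106589/(-26648) - 9649) = -12094 + (-1/26648*(-106589) - 9649) = -12094 + (106589/26648 - 9649) = -12094 - 257019963/26648 = -579300875/26648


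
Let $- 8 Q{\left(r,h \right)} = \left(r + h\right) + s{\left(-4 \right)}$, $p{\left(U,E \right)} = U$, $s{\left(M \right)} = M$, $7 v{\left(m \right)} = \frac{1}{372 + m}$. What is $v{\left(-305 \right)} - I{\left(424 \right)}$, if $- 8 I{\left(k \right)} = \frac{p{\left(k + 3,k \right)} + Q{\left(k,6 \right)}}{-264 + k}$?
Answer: $\frac{141255}{480256} \approx 0.29412$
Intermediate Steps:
$v{\left(m \right)} = \frac{1}{7 \left(372 + m\right)}$
$Q{\left(r,h \right)} = \frac{1}{2} - \frac{h}{8} - \frac{r}{8}$ ($Q{\left(r,h \right)} = - \frac{\left(r + h\right) - 4}{8} = - \frac{\left(h + r\right) - 4}{8} = - \frac{-4 + h + r}{8} = \frac{1}{2} - \frac{h}{8} - \frac{r}{8}$)
$I{\left(k \right)} = - \frac{\frac{11}{4} + \frac{7 k}{8}}{8 \left(-264 + k\right)}$ ($I{\left(k \right)} = - \frac{\left(\left(k + 3\right) - \left(\frac{1}{4} + \frac{k}{8}\right)\right) \frac{1}{-264 + k}}{8} = - \frac{\left(\left(3 + k\right) - \left(\frac{1}{4} + \frac{k}{8}\right)\right) \frac{1}{-264 + k}}{8} = - \frac{\left(\frac{11}{4} + \frac{7 k}{8}\right) \frac{1}{-264 + k}}{8} = - \frac{\frac{1}{-264 + k} \left(\frac{11}{4} + \frac{7 k}{8}\right)}{8} = - \frac{\frac{11}{4} + \frac{7 k}{8}}{8 \left(-264 + k\right)}$)
$v{\left(-305 \right)} - I{\left(424 \right)} = \frac{1}{7 \left(372 - 305\right)} - \frac{-22 - 2968}{64 \left(-264 + 424\right)} = \frac{1}{7 \cdot 67} - \frac{-22 - 2968}{64 \cdot 160} = \frac{1}{7} \cdot \frac{1}{67} - \frac{1}{64} \cdot \frac{1}{160} \left(-2990\right) = \frac{1}{469} - - \frac{299}{1024} = \frac{1}{469} + \frac{299}{1024} = \frac{141255}{480256}$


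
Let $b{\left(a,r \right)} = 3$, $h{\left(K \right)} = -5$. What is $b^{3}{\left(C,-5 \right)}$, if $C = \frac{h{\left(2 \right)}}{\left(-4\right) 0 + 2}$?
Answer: $27$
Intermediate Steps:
$C = - \frac{5}{2}$ ($C = - \frac{5}{\left(-4\right) 0 + 2} = - \frac{5}{0 + 2} = - \frac{5}{2} \approx -2.5$)
$b^{3}{\left(C,-5 \right)} = 3^{3} = 27$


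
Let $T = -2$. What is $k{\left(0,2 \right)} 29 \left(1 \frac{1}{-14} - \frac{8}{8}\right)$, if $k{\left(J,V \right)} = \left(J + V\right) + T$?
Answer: $0$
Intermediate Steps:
$k{\left(J,V \right)} = -2 + J + V$ ($k{\left(J,V \right)} = \left(J + V\right) - 2 = -2 + J + V$)
$k{\left(0,2 \right)} 29 \left(1 \frac{1}{-14} - \frac{8}{8}\right) = \left(-2 + 0 + 2\right) 29 \left(1 \frac{1}{-14} - \frac{8}{8}\right) = 0 \cdot 29 \left(1 \left(- \frac{1}{14}\right) - 1\right) = 0 \left(- \frac{1}{14} - 1\right) = 0 \left(- \frac{15}{14}\right) = 0$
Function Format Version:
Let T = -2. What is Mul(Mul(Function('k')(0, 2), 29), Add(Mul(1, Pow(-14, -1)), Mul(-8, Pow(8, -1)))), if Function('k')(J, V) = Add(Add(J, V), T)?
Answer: 0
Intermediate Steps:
Function('k')(J, V) = Add(-2, J, V) (Function('k')(J, V) = Add(Add(J, V), -2) = Add(-2, J, V))
Mul(Mul(Function('k')(0, 2), 29), Add(Mul(1, Pow(-14, -1)), Mul(-8, Pow(8, -1)))) = Mul(Mul(Add(-2, 0, 2), 29), Add(Mul(1, Pow(-14, -1)), Mul(-8, Pow(8, -1)))) = Mul(Mul(0, 29), Add(Mul(1, Rational(-1, 14)), Mul(-8, Rational(1, 8)))) = Mul(0, Add(Rational(-1, 14), -1)) = Mul(0, Rational(-15, 14)) = 0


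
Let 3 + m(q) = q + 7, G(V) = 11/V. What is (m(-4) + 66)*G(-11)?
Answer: -66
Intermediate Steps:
m(q) = 4 + q (m(q) = -3 + (q + 7) = -3 + (7 + q) = 4 + q)
(m(-4) + 66)*G(-11) = ((4 - 4) + 66)*(11/(-11)) = (0 + 66)*(11*(-1/11)) = 66*(-1) = -66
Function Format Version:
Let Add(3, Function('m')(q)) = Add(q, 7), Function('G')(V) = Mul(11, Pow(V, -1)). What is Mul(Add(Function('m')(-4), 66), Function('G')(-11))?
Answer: -66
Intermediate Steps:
Function('m')(q) = Add(4, q) (Function('m')(q) = Add(-3, Add(q, 7)) = Add(-3, Add(7, q)) = Add(4, q))
Mul(Add(Function('m')(-4), 66), Function('G')(-11)) = Mul(Add(Add(4, -4), 66), Mul(11, Pow(-11, -1))) = Mul(Add(0, 66), Mul(11, Rational(-1, 11))) = Mul(66, -1) = -66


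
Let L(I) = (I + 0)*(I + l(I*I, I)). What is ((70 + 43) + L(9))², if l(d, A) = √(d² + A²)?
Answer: 575638 + 31428*√82 ≈ 8.6023e+5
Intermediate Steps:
l(d, A) = √(A² + d²)
L(I) = I*(I + √(I² + I⁴)) (L(I) = (I + 0)*(I + √(I² + (I*I)²)) = I*(I + √(I² + (I²)²)) = I*(I + √(I² + I⁴)))
((70 + 43) + L(9))² = ((70 + 43) + 9*(9 + √(9²*(1 + 9²))))² = (113 + 9*(9 + √(81*(1 + 81))))² = (113 + 9*(9 + √(81*82)))² = (113 + 9*(9 + √6642))² = (113 + 9*(9 + 9*√82))² = (113 + (81 + 81*√82))² = (194 + 81*√82)²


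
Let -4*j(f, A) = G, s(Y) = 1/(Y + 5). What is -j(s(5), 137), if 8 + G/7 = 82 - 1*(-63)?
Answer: 959/4 ≈ 239.75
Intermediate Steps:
s(Y) = 1/(5 + Y)
G = 959 (G = -56 + 7*(82 - 1*(-63)) = -56 + 7*(82 + 63) = -56 + 7*145 = -56 + 1015 = 959)
j(f, A) = -959/4 (j(f, A) = -¼*959 = -959/4)
-j(s(5), 137) = -1*(-959/4) = 959/4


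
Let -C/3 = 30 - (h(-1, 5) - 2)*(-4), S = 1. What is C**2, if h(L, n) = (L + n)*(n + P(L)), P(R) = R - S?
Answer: 44100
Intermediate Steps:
P(R) = -1 + R (P(R) = R - 1*1 = R - 1 = -1 + R)
h(L, n) = (L + n)*(-1 + L + n) (h(L, n) = (L + n)*(n + (-1 + L)) = (L + n)*(-1 + L + n))
C = -210 (C = -3*(30 - (((-1)**2 + 5**2 - 1*(-1) - 1*5 + 2*(-1)*5) - 2)*(-4)) = -3*(30 - ((1 + 25 + 1 - 5 - 10) - 2)*(-4)) = -3*(30 - (12 - 2)*(-4)) = -3*(30 - 10*(-4)) = -3*(30 - 1*(-40)) = -3*(30 + 40) = -3*70 = -210)
C**2 = (-210)**2 = 44100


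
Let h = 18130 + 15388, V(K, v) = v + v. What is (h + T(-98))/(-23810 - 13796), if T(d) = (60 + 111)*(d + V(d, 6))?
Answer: -9406/18803 ≈ -0.50024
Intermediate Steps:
V(K, v) = 2*v
h = 33518
T(d) = 2052 + 171*d (T(d) = (60 + 111)*(d + 2*6) = 171*(d + 12) = 171*(12 + d) = 2052 + 171*d)
(h + T(-98))/(-23810 - 13796) = (33518 + (2052 + 171*(-98)))/(-23810 - 13796) = (33518 + (2052 - 16758))/(-37606) = (33518 - 14706)*(-1/37606) = 18812*(-1/37606) = -9406/18803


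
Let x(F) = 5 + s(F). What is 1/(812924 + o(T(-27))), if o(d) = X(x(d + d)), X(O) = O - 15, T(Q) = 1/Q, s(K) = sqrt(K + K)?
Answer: 10974339/8921193813848 - 3*I*sqrt(3)/8921193813848 ≈ 1.2301e-6 - 5.8245e-13*I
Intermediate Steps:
s(K) = sqrt(2)*sqrt(K) (s(K) = sqrt(2*K) = sqrt(2)*sqrt(K))
x(F) = 5 + sqrt(2)*sqrt(F)
X(O) = -15 + O
o(d) = -10 + 2*sqrt(d) (o(d) = -15 + (5 + sqrt(2)*sqrt(d + d)) = -15 + (5 + sqrt(2)*sqrt(2*d)) = -15 + (5 + sqrt(2)*(sqrt(2)*sqrt(d))) = -15 + (5 + 2*sqrt(d)) = -10 + 2*sqrt(d))
1/(812924 + o(T(-27))) = 1/(812924 + (-10 + 2*sqrt(1/(-27)))) = 1/(812924 + (-10 + 2*sqrt(-1/27))) = 1/(812924 + (-10 + 2*(I*sqrt(3)/9))) = 1/(812924 + (-10 + 2*I*sqrt(3)/9)) = 1/(812914 + 2*I*sqrt(3)/9)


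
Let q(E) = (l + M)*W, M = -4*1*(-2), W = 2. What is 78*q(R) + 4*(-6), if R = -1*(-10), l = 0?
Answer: 1224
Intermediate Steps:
M = 8 (M = -4*(-2) = 8)
R = 10
q(E) = 16 (q(E) = (0 + 8)*2 = 8*2 = 16)
78*q(R) + 4*(-6) = 78*16 + 4*(-6) = 1248 - 24 = 1224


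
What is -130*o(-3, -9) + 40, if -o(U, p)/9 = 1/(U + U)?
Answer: -155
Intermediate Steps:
o(U, p) = -9/(2*U) (o(U, p) = -9/(U + U) = -9*1/(2*U) = -9/(2*U))
-130*o(-3, -9) + 40 = -(-585)/(-3) + 40 = -(-585)*(-1)/3 + 40 = -130*3/2 + 40 = -195 + 40 = -155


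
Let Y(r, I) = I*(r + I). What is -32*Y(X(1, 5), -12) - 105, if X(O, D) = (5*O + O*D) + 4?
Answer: 663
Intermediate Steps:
X(O, D) = 4 + 5*O + D*O (X(O, D) = (5*O + D*O) + 4 = 4 + 5*O + D*O)
Y(r, I) = I*(I + r)
-32*Y(X(1, 5), -12) - 105 = -(-384)*(-12 + (4 + 5*1 + 5*1)) - 105 = -(-384)*(-12 + (4 + 5 + 5)) - 105 = -(-384)*(-12 + 14) - 105 = -(-384)*2 - 105 = -32*(-24) - 105 = 768 - 105 = 663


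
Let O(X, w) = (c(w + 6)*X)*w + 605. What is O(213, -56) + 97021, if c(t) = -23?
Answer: 371970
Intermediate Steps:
O(X, w) = 605 - 23*X*w (O(X, w) = (-23*X)*w + 605 = -23*X*w + 605 = 605 - 23*X*w)
O(213, -56) + 97021 = (605 - 23*213*(-56)) + 97021 = (605 + 274344) + 97021 = 274949 + 97021 = 371970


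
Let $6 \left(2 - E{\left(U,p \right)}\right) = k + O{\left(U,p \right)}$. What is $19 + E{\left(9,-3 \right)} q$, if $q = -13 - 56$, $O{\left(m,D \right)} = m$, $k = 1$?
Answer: $-4$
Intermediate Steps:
$q = -69$ ($q = -13 - 56 = -69$)
$E{\left(U,p \right)} = \frac{11}{6} - \frac{U}{6}$ ($E{\left(U,p \right)} = 2 - \frac{1 + U}{6} = 2 - \left(\frac{1}{6} + \frac{U}{6}\right) = \frac{11}{6} - \frac{U}{6}$)
$19 + E{\left(9,-3 \right)} q = 19 + \left(\frac{11}{6} - \frac{3}{2}\right) \left(-69\right) = 19 + \frac{1}{3} \left(-69\right) = 19 - 23 = -4$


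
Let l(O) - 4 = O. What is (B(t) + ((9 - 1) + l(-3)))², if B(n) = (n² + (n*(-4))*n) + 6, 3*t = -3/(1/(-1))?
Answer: 144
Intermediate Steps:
l(O) = 4 + O
t = 1 (t = (-3/(1/(-1)))/3 = (-3/(-1))/3 = (-3*(-1))/3 = (⅓)*3 = 1)
B(n) = 6 - 3*n² (B(n) = (n² + (-4*n)*n) + 6 = (n² - 4*n²) + 6 = -3*n² + 6 = 6 - 3*n²)
(B(t) + ((9 - 1) + l(-3)))² = ((6 - 3*1²) + ((9 - 1) + (4 - 3)))² = ((6 - 3*1) + (8 + 1))² = ((6 - 3) + 9)² = (3 + 9)² = 12² = 144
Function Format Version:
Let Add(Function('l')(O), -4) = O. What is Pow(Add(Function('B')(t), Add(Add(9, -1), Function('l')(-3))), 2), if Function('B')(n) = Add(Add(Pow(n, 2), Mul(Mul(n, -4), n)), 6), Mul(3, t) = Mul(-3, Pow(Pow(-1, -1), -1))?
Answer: 144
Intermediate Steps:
Function('l')(O) = Add(4, O)
t = 1 (t = Mul(Rational(1, 3), Mul(-3, Pow(Pow(-1, -1), -1))) = Mul(Rational(1, 3), Mul(-3, Pow(-1, -1))) = Mul(Rational(1, 3), Mul(-3, -1)) = Mul(Rational(1, 3), 3) = 1)
Function('B')(n) = Add(6, Mul(-3, Pow(n, 2))) (Function('B')(n) = Add(Add(Pow(n, 2), Mul(Mul(-4, n), n)), 6) = Add(Add(Pow(n, 2), Mul(-4, Pow(n, 2))), 6) = Add(Mul(-3, Pow(n, 2)), 6) = Add(6, Mul(-3, Pow(n, 2))))
Pow(Add(Function('B')(t), Add(Add(9, -1), Function('l')(-3))), 2) = Pow(Add(Add(6, Mul(-3, Pow(1, 2))), Add(Add(9, -1), Add(4, -3))), 2) = Pow(Add(Add(6, Mul(-3, 1)), Add(8, 1)), 2) = Pow(Add(Add(6, -3), 9), 2) = Pow(Add(3, 9), 2) = Pow(12, 2) = 144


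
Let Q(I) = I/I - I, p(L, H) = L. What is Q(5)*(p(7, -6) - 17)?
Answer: 40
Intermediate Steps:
Q(I) = 1 - I
Q(5)*(p(7, -6) - 17) = (1 - 1*5)*(7 - 17) = (1 - 5)*(-10) = -4*(-10) = 40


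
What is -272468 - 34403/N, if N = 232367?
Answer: -63312606159/232367 ≈ -2.7247e+5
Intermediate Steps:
-272468 - 34403/N = -272468 - 34403/232367 = -63312606159/232367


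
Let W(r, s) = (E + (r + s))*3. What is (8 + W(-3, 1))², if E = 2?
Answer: 64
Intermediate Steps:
W(r, s) = 6 + 3*r + 3*s (W(r, s) = (2 + (r + s))*3 = (2 + r + s)*3 = 6 + 3*r + 3*s)
(8 + W(-3, 1))² = (8 + (6 + 3*(-3) + 3*1))² = (8 + (6 - 9 + 3))² = (8 + 0)² = 8² = 64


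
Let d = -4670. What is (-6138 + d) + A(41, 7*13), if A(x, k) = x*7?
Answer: -10521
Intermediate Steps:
A(x, k) = 7*x
(-6138 + d) + A(41, 7*13) = (-6138 - 4670) + 7*41 = -10808 + 287 = -10521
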